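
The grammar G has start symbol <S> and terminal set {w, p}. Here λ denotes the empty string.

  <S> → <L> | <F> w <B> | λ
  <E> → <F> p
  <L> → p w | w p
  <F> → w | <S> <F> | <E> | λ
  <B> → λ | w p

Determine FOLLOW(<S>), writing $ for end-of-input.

{$, p, w}

FIRST(<L>): from <L>→p w we get {p}; from <L>→w p we get {w}. So FIRST(<L>) = {p, w}.
FIRST(<B>): from <B>→λ we get {λ}; from <B>→w p we get {w}. So FIRST(<B>) = {λ, w}.
FIRST(<S>): from <S>→<L> we get {p, w}; from <S>→<F> w <B> we get {p, w}; from <S>→λ we get {λ}. So FIRST(<S>) = {λ, p, w}.
FIRST(<E>): from <E>→<F> p we get {p, w}. So FIRST(<E>) = {p, w}.
FIRST(<F>): from <F>→w we get {w}; from <F>→<S> <F> we get {λ, p, w}; from <F>→<E> we get {p, w}; from <F>→λ we get {λ}. So FIRST(<F>) = {λ, p, w}.
FOLLOW(<S>) includes $ since <S> is the start symbol.
FOLLOW(<F>): in <S>→<F> w <B>, <F> is followed by w <B> with FIRST {w}; in <E>→<F> p, <F> is followed by p with FIRST {p}; in <F>→<S> <F>, the suffix after <F> is empty (adds nothing new). Thus FOLLOW(<F>) = {p, w}.
FOLLOW(<S>): in <F>→<S> <F>, <S> is followed by <F> with FIRST {λ, p, w}; in <F>→<S> <F>, the suffix after <S> is nullable, so FOLLOW(<S>) ⊇ FOLLOW(<F>) = {p, w}. Thus FOLLOW(<S>) = {$, p, w}.
FOLLOW(<E>): in <F>→<E>, the suffix after <E> is empty, so FOLLOW(<E>) ⊇ FOLLOW(<F>) = {p, w}. Thus FOLLOW(<E>) = {p, w}.
FOLLOW(<L>): in <S>→<L>, the suffix after <L> is empty, so FOLLOW(<L>) ⊇ FOLLOW(<S>) = {$, p, w}. Thus FOLLOW(<L>) = {$, p, w}.
FOLLOW(<B>): in <S>→<F> w <B>, the suffix after <B> is empty, so FOLLOW(<B>) ⊇ FOLLOW(<S>) = {$, p, w}. Thus FOLLOW(<B>) = {$, p, w}.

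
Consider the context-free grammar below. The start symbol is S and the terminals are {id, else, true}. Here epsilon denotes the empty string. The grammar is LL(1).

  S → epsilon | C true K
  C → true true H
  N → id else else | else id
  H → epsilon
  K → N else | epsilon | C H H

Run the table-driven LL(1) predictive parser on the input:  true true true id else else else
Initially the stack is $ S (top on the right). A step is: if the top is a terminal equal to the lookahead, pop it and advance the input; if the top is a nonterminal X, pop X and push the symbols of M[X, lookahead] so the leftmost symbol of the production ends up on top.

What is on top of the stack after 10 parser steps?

step 1: stack=$ S  input=true true true id else else else $  — expand S → C true K
step 2: stack=$ K true C  input=true true true id else else else $  — expand C → true true H
step 3: stack=$ K true H true true  input=true true true id else else else $  — match true
step 4: stack=$ K true H true  input=true true id else else else $  — match true
step 5: stack=$ K true H  input=true id else else else $  — expand H → epsilon
step 6: stack=$ K true  input=true id else else else $  — match true
step 7: stack=$ K  input=id else else else $  — expand K → N else
step 8: stack=$ else N  input=id else else else $  — expand N → id else else
step 9: stack=$ else else else id  input=id else else else $  — match id
step 10: stack=$ else else else  input=else else else $  — match else
Stack after step 10: $ else else (top = else).

else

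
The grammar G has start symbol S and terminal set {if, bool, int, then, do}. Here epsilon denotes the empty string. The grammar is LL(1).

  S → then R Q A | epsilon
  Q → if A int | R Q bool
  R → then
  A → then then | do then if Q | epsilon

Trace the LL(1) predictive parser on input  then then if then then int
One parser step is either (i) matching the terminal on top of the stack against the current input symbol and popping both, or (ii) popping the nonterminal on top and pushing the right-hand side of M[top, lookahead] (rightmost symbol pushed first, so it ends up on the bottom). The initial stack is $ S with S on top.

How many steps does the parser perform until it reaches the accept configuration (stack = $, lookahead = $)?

      Stack              Input                         Action
   1  $ S                then then if then then int $  expand S → then R Q A
   2  $ A Q R then       then then if then then int $  match then
   3  $ A Q R            then if then then int $       expand R → then
   4  $ A Q then         then if then then int $       match then
   5  $ A Q              if then then int $            expand Q → if A int
   6  $ A int A if       if then then int $            match if
   7  $ A int A          then then int $               expand A → then then
   8  $ A int then then  then then int $               match then
   9  $ A int then       then int $                    match then
  10  $ A int            int $                         match int
  11  $ A                $                             expand A → epsilon
Accept reached after 11 steps.

11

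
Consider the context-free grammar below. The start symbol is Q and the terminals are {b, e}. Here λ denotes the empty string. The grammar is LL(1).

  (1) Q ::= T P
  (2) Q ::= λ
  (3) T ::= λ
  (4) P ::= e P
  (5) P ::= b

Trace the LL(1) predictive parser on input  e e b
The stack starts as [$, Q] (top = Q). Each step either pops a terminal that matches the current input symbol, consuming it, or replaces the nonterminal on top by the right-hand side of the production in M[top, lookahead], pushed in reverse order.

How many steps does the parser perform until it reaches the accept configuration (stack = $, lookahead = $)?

8

step 1: stack=$ Q  input=e e b $  — expand Q ::= T P
step 2: stack=$ P T  input=e e b $  — expand T ::= λ
step 3: stack=$ P  input=e e b $  — expand P ::= e P
step 4: stack=$ P e  input=e e b $  — match e
step 5: stack=$ P  input=e b $  — expand P ::= e P
step 6: stack=$ P e  input=e b $  — match e
step 7: stack=$ P  input=b $  — expand P ::= b
step 8: stack=$ b  input=b $  — match b
Accept reached after 8 steps.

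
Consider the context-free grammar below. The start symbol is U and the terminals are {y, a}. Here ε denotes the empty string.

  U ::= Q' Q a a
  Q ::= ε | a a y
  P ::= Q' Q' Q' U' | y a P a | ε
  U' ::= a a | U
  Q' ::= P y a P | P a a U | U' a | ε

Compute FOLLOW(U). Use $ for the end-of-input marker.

FIRST(Q): from Q::=ε we get {ε}; from Q::=a a y we get {a}. So FIRST(Q) = {ε, a}.
FIRST(U): from U::=Q' Q a a we get {a, y}. So FIRST(U) = {a, y}.
FIRST(U'): from U'::=a a we get {a}; from U'::=U we get {a, y}. So FIRST(U') = {a, y}.
FIRST(P): from P::=Q' Q' Q' U' we get {a, y}; from P::=y a P a we get {y}; from P::=ε we get {ε}. So FIRST(P) = {ε, a, y}.
FIRST(Q'): from Q'::=P y a P we get {a, y}; from Q'::=P a a U we get {a, y}; from Q'::=U' a we get {a, y}; from Q'::=ε we get {ε}. So FIRST(Q') = {ε, a, y}.
FOLLOW(U) includes $ since U is the start symbol.
FOLLOW(Q): in U::=Q' Q a a, Q is followed by a a with FIRST {a}. Thus FOLLOW(Q) = {a}.
FOLLOW(Q'): in U::=Q' Q a a, Q' is followed by Q a a with FIRST {a}; in P::=Q' Q' Q' U' (occurrence 1), Q' is followed by Q' Q' U' with FIRST {a, y}; in P::=Q' Q' Q' U' (occurrence 2), Q' is followed by Q' U' with FIRST {a, y}; in P::=Q' Q' Q' U' (occurrence 3), Q' is followed by U' with FIRST {a, y}. Thus FOLLOW(Q') = {a, y}.
FOLLOW(P): in P::=y a P a, P is followed by a with FIRST {a}; in Q'::=P y a P (occurrence 1), P is followed by y a P with FIRST {y}; in Q'::=P y a P (occurrence 2), the suffix after P is empty, so FOLLOW(P) ⊇ FOLLOW(Q') = {a, y}; in Q'::=P a a U, P is followed by a a U with FIRST {a}. Thus FOLLOW(P) = {a, y}.
FOLLOW(U'): in P::=Q' Q' Q' U', the suffix after U' is empty, so FOLLOW(U') ⊇ FOLLOW(P) = {a, y}; in Q'::=U' a, U' is followed by a with FIRST {a}. Thus FOLLOW(U') = {a, y}.
FOLLOW(U): in U'::=U, the suffix after U is empty, so FOLLOW(U) ⊇ FOLLOW(U') = {a, y}; in Q'::=P a a U, the suffix after U is empty, so FOLLOW(U) ⊇ FOLLOW(Q') = {a, y}. Thus FOLLOW(U) = {$, a, y}.

{$, a, y}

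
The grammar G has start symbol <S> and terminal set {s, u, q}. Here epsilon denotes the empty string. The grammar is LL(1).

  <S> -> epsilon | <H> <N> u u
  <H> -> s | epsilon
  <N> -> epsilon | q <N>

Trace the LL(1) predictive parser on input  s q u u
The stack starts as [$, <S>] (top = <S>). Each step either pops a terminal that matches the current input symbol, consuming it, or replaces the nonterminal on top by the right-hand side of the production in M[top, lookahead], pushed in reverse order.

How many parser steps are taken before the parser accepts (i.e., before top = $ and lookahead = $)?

8

     Stack          Input      Action
  1  $ <S>          s q u u $  expand <S> -> <H> <N> u u
  2  $ u u <N> <H>  s q u u $  expand <H> -> s
  3  $ u u <N> s    s q u u $  match s
  4  $ u u <N>      q u u $    expand <N> -> q <N>
  5  $ u u <N> q    q u u $    match q
  6  $ u u <N>      u u $      expand <N> -> epsilon
  7  $ u u          u u $      match u
  8  $ u            u $        match u
Accept reached after 8 steps.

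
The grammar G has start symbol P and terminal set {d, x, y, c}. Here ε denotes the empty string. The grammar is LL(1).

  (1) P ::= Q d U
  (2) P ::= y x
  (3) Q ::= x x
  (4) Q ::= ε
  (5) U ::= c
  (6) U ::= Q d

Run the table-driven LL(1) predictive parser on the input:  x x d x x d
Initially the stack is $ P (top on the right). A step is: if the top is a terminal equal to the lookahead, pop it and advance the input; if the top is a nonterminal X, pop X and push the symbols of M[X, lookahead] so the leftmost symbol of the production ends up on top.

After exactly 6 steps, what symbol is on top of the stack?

step 1: stack=$ P  input=x x d x x d $  — expand P ::= Q d U
step 2: stack=$ U d Q  input=x x d x x d $  — expand Q ::= x x
step 3: stack=$ U d x x  input=x x d x x d $  — match x
step 4: stack=$ U d x  input=x d x x d $  — match x
step 5: stack=$ U d  input=d x x d $  — match d
step 6: stack=$ U  input=x x d $  — expand U ::= Q d
Stack after step 6: $ d Q (top = Q).

Q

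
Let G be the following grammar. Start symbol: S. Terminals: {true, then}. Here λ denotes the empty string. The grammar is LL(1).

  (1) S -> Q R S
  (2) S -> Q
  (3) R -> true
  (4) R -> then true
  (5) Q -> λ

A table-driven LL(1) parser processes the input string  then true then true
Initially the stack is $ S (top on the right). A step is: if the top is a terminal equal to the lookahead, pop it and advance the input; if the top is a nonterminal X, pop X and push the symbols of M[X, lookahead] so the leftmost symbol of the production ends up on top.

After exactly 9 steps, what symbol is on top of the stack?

true

step 1: stack=$ S  input=then true then true $  — expand S -> Q R S
step 2: stack=$ S R Q  input=then true then true $  — expand Q -> λ
step 3: stack=$ S R  input=then true then true $  — expand R -> then true
step 4: stack=$ S true then  input=then true then true $  — match then
step 5: stack=$ S true  input=true then true $  — match true
step 6: stack=$ S  input=then true $  — expand S -> Q R S
step 7: stack=$ S R Q  input=then true $  — expand Q -> λ
step 8: stack=$ S R  input=then true $  — expand R -> then true
step 9: stack=$ S true then  input=then true $  — match then
Stack after step 9: $ S true (top = true).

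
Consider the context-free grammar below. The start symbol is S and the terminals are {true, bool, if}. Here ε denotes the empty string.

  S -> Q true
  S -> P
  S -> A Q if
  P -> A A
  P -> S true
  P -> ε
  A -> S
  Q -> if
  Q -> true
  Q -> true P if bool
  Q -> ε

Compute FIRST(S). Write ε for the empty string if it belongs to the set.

FIRST(Q) = {ε, if, true}
FIRST(S) = {ε, if, true}  (via Q true, P, A Q if)
FIRST(A) = {ε, if, true}  (via S)
FIRST(P) = {ε, if, true}  (via A A, S true)

{ε, if, true}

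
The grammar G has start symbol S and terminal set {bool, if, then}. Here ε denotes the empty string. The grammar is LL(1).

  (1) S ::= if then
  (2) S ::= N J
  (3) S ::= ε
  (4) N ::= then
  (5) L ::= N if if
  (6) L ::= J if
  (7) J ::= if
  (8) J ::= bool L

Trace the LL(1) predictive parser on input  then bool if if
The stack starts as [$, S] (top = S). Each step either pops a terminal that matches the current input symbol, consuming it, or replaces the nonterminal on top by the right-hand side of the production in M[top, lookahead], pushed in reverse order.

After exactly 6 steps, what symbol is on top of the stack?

J

     Stack     Input              Action
  1  $ S       then bool if if $  expand S ::= N J
  2  $ J N     then bool if if $  expand N ::= then
  3  $ J then  then bool if if $  match then
  4  $ J       bool if if $       expand J ::= bool L
  5  $ L bool  bool if if $       match bool
  6  $ L       if if $            expand L ::= J if
Stack after step 6: $ if J (top = J).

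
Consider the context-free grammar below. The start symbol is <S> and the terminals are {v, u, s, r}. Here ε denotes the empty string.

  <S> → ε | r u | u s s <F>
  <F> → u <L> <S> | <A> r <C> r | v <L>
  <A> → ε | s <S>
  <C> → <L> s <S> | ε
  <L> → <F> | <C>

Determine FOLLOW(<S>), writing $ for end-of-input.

FIRST(<S>) = {ε, r, u}
FIRST(<A>) = {ε, s}
FIRST(<F>) = {r, s, u, v}  (via <A> r <C> r)
FIRST(<C>) = {ε, r, s, u, v}  (via <L> s <S>)
FIRST(<L>) = {ε, r, s, u, v}  (via <F>, <C>)
FOLLOW(<S>) includes $ since <S> is the start symbol.
FOLLOW(<A>): in <F>→<A> r <C> r, <A> is followed by r <C> r with FIRST {r}. Thus FOLLOW(<A>) = {r}.
FOLLOW(<S>): in <F>→u <L> <S>, the suffix after <S> is empty, so FOLLOW(<S>) ⊇ FOLLOW(<F>) = {$, r, s, u}; in <A>→s <S>, the suffix after <S> is empty, so FOLLOW(<S>) ⊇ FOLLOW(<A>) = {r}; in <C>→<L> s <S>, the suffix after <S> is empty, so FOLLOW(<S>) ⊇ FOLLOW(<C>) = {$, r, s, u}. Thus FOLLOW(<S>) = {$, r, s, u}.
FOLLOW(<F>): in <S>→u s s <F>, the suffix after <F> is empty, so FOLLOW(<F>) ⊇ FOLLOW(<S>) = {$, r, s, u}; in <L>→<F>, the suffix after <F> is empty, so FOLLOW(<F>) ⊇ FOLLOW(<L>) = {$, r, s, u}. Thus FOLLOW(<F>) = {$, r, s, u}.
FOLLOW(<L>): in <F>→u <L> <S>, <L> is followed by <S> with FIRST {ε, r, u}; in <F>→u <L> <S>, the suffix after <L> is nullable, so FOLLOW(<L>) ⊇ FOLLOW(<F>) = {$, r, s, u}; in <F>→v <L>, the suffix after <L> is empty, so FOLLOW(<L>) ⊇ FOLLOW(<F>) = {$, r, s, u}; in <C>→<L> s <S>, <L> is followed by s <S> with FIRST {s}. Thus FOLLOW(<L>) = {$, r, s, u}.
FOLLOW(<C>): in <F>→<A> r <C> r, <C> is followed by r with FIRST {r}; in <L>→<C>, the suffix after <C> is empty, so FOLLOW(<C>) ⊇ FOLLOW(<L>) = {$, r, s, u}. Thus FOLLOW(<C>) = {$, r, s, u}.

{$, r, s, u}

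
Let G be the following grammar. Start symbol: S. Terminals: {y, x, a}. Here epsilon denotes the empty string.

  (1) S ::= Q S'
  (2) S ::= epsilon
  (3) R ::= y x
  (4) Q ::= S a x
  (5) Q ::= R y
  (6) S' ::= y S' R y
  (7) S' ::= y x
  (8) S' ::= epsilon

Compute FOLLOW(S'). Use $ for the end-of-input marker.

FIRST(R) = {y}
FIRST(S') = {epsilon, y}
FIRST(S) = {epsilon, a, y}  (via Q S')
FIRST(Q) = {a, y}  (via S a x, R y)
FOLLOW(S) includes $ since S is the start symbol.
FOLLOW(S): in Q::=S a x, S is followed by a x with FIRST {a}. Thus FOLLOW(S) = {$, a}.
FOLLOW(R): in Q::=R y, R is followed by y with FIRST {y}; in S'::=y S' R y, R is followed by y with FIRST {y}. Thus FOLLOW(R) = {y}.
FOLLOW(Q): in S::=Q S', Q is followed by S' with FIRST {epsilon, y}; in S::=Q S', the suffix after Q is nullable, so FOLLOW(Q) ⊇ FOLLOW(S) = {$, a}. Thus FOLLOW(Q) = {$, a, y}.
FOLLOW(S'): in S::=Q S', the suffix after S' is empty, so FOLLOW(S') ⊇ FOLLOW(S) = {$, a}; in S'::=y S' R y, S' is followed by R y with FIRST {y}. Thus FOLLOW(S') = {$, a, y}.

{$, a, y}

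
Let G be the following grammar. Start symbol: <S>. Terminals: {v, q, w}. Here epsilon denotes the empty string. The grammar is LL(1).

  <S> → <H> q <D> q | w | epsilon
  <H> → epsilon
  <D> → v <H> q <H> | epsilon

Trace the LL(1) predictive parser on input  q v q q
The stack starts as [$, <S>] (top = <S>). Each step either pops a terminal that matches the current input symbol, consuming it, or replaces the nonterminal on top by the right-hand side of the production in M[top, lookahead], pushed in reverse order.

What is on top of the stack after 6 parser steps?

     Stack            Input      Action
  1  $ <S>            q v q q $  expand <S> → <H> q <D> q
  2  $ q <D> q <H>    q v q q $  expand <H> → epsilon
  3  $ q <D> q        q v q q $  match q
  4  $ q <D>          v q q $    expand <D> → v <H> q <H>
  5  $ q <H> q <H> v  v q q $    match v
  6  $ q <H> q <H>    q q $      expand <H> → epsilon
Stack after step 6: $ q <H> q (top = q).

q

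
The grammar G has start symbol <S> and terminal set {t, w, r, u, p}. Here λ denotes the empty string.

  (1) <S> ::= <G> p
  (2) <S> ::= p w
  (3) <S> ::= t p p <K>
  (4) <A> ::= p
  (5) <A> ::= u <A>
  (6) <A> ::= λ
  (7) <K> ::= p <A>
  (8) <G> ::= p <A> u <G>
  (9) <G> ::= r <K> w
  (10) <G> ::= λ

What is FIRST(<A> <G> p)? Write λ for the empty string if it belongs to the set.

{p, r, u}

FIRST(<A>): from <A>::=p we get {p}; from <A>::=u <A> we get {u}; from <A>::=λ we get {λ}. So FIRST(<A>) = {λ, p, u}.
FIRST(<K>): from <K>::=p <A> we get {p}. So FIRST(<K>) = {p}.
FIRST(<G>): from <G>::=p <A> u <G> we get {p}; from <G>::=r <K> w we get {r}; from <G>::=λ we get {λ}. So FIRST(<G>) = {λ, p, r}.
FIRST(<S>): from <S>::=<G> p we get {p, r}; from <S>::=p w we get {p}; from <S>::=t p p <K> we get {t}. So FIRST(<S>) = {p, r, t}.
FIRST(<A> <G> p): take FIRST of each symbol in turn, carrying on past any symbol whose FIRST contains λ; result {p, r, u}.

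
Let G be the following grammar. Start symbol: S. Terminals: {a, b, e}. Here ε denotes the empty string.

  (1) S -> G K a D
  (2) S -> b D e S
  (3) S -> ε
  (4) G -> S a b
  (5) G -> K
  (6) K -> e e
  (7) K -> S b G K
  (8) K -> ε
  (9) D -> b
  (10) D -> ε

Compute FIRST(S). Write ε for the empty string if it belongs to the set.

{ε, a, b, e}

FIRST(D) = {ε, b}
FIRST(S) = {ε, a, b, e}  (via G K a D)
FIRST(K) = {ε, a, b, e}  (via S b G K)
FIRST(G) = {ε, a, b, e}  (via S a b, K)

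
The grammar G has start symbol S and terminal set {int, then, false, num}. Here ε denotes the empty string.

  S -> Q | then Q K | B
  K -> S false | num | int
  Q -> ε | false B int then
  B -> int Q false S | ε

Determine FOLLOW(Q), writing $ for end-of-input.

FIRST(Q) = {ε, false}
FIRST(B) = {ε, int}
FIRST(S) = {ε, false, int, then}  (via Q, B)
FIRST(K) = {false, int, num, then}  (via S false)
FOLLOW(S) includes $ since S is the start symbol.
FOLLOW(S): in K->S false, S is followed by false with FIRST {false}; in B->int Q false S, the suffix after S is empty, so FOLLOW(S) ⊇ FOLLOW(B) = {$, false, int}. Thus FOLLOW(S) = {$, false, int}.
FOLLOW(K): in S->then Q K, the suffix after K is empty, so FOLLOW(K) ⊇ FOLLOW(S) = {$, false, int}. Thus FOLLOW(K) = {$, false, int}.
FOLLOW(Q): in S->Q, the suffix after Q is empty, so FOLLOW(Q) ⊇ FOLLOW(S) = {$, false, int}; in S->then Q K, Q is followed by K with FIRST {false, int, num, then}; in B->int Q false S, Q is followed by false S with FIRST {false}. Thus FOLLOW(Q) = {$, false, int, num, then}.
FOLLOW(B): in S->B, the suffix after B is empty, so FOLLOW(B) ⊇ FOLLOW(S) = {$, false, int}; in Q->false B int then, B is followed by int then with FIRST {int}. Thus FOLLOW(B) = {$, false, int}.

{$, false, int, num, then}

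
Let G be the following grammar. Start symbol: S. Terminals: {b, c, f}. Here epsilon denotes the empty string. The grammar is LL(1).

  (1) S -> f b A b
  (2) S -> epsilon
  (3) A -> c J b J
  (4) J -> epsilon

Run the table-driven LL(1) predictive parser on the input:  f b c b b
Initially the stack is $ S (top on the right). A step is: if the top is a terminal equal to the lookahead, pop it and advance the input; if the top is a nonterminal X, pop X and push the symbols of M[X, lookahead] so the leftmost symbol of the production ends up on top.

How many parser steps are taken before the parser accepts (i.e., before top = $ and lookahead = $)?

9

step 1: stack=$ S  input=f b c b b $  — expand S -> f b A b
step 2: stack=$ b A b f  input=f b c b b $  — match f
step 3: stack=$ b A b  input=b c b b $  — match b
step 4: stack=$ b A  input=c b b $  — expand A -> c J b J
step 5: stack=$ b J b J c  input=c b b $  — match c
step 6: stack=$ b J b J  input=b b $  — expand J -> epsilon
step 7: stack=$ b J b  input=b b $  — match b
step 8: stack=$ b J  input=b $  — expand J -> epsilon
step 9: stack=$ b  input=b $  — match b
Accept reached after 9 steps.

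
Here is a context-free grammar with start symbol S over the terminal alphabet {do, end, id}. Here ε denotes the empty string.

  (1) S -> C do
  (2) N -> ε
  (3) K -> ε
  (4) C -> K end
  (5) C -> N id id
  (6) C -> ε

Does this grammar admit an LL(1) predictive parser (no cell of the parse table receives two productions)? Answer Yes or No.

FIRST(S) = {do, end, id}
FIRST(N) = {ε}
FIRST(K) = {ε}
FIRST(C) = {ε, end, id}
FOLLOW(S) = {$}
FOLLOW(N) = {id}
FOLLOW(K) = {end}
FOLLOW(C) = {do}
Each cell of M receives at most one production.

Yes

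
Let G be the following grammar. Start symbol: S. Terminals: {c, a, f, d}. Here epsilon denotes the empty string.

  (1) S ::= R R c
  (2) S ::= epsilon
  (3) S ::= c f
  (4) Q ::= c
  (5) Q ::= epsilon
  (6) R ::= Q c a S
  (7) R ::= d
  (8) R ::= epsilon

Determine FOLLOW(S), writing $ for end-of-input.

FIRST(Q): from Q::=c we get {c}; from Q::=epsilon we get {epsilon}. So FIRST(Q) = {epsilon, c}.
FIRST(R): from R::=Q c a S we get {c}; from R::=d we get {d}; from R::=epsilon we get {epsilon}. So FIRST(R) = {epsilon, c, d}.
FIRST(S): from S::=R R c we get {c, d}; from S::=epsilon we get {epsilon}; from S::=c f we get {c}. So FIRST(S) = {epsilon, c, d}.
FOLLOW(S) includes $ since S is the start symbol.
FOLLOW(Q): in R::=Q c a S, Q is followed by c a S with FIRST {c}. Thus FOLLOW(Q) = {c}.
FOLLOW(R): in S::=R R c (occurrence 1), R is followed by R c with FIRST {c, d}; in S::=R R c (occurrence 2), R is followed by c with FIRST {c}. Thus FOLLOW(R) = {c, d}.
FOLLOW(S): in R::=Q c a S, the suffix after S is empty, so FOLLOW(S) ⊇ FOLLOW(R) = {c, d}. Thus FOLLOW(S) = {$, c, d}.

{$, c, d}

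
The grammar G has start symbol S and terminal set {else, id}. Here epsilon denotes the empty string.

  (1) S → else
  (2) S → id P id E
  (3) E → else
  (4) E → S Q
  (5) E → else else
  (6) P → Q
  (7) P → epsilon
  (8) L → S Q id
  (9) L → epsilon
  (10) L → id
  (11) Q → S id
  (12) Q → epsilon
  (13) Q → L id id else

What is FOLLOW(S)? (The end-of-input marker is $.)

FIRST(S) = {else, id}
FIRST(E) = {else, id}  (via S Q)
FIRST(L) = {epsilon, else, id}  (via S Q id)
FIRST(Q) = {epsilon, else, id}  (via S id, L id id else)
FIRST(P) = {epsilon, else, id}  (via Q)
FOLLOW(S) includes $ since S is the start symbol.
FOLLOW(P): in S→id P id E, P is followed by id E with FIRST {id}. Thus FOLLOW(P) = {id}.
FOLLOW(L): in Q→L id id else, L is followed by id id else with FIRST {id}. Thus FOLLOW(L) = {id}.
FOLLOW(S): in E→S Q, S is followed by Q with FIRST {epsilon, else, id}; in E→S Q, the suffix after S is nullable, so FOLLOW(S) ⊇ FOLLOW(E) = {$, else, id}; in L→S Q id, S is followed by Q id with FIRST {else, id}; in Q→S id, S is followed by id with FIRST {id}. Thus FOLLOW(S) = {$, else, id}.
FOLLOW(E): in S→id P id E, the suffix after E is empty, so FOLLOW(E) ⊇ FOLLOW(S) = {$, else, id}. Thus FOLLOW(E) = {$, else, id}.
FOLLOW(Q): in E→S Q, the suffix after Q is empty, so FOLLOW(Q) ⊇ FOLLOW(E) = {$, else, id}; in P→Q, the suffix after Q is empty, so FOLLOW(Q) ⊇ FOLLOW(P) = {id}; in L→S Q id, Q is followed by id with FIRST {id}. Thus FOLLOW(Q) = {$, else, id}.

{$, else, id}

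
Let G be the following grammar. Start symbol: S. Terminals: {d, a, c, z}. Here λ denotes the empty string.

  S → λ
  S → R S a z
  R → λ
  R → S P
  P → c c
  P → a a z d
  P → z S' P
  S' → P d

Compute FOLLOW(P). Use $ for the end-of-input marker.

{a, c, d, z}

FIRST(P) = {a, c, z}
FIRST(S') = {a, c, z}  (via P d)
FIRST(S) = {λ, a, c, z}  (via R S a z)
FIRST(R) = {λ, a, c, z}  (via S P)
FOLLOW(S) includes $ since S is the start symbol.
FOLLOW(S): in S→R S a z, S is followed by a z with FIRST {a}; in R→S P, S is followed by P with FIRST {a, c, z}. Thus FOLLOW(S) = {$, a, c, z}.
FOLLOW(R): in S→R S a z, R is followed by S a z with FIRST {a, c, z}. Thus FOLLOW(R) = {a, c, z}.
FOLLOW(P): in R→S P, the suffix after P is empty, so FOLLOW(P) ⊇ FOLLOW(R) = {a, c, z}; in P→z S' P, the suffix after P is empty (adds nothing new); in S'→P d, P is followed by d with FIRST {d}. Thus FOLLOW(P) = {a, c, d, z}.
FOLLOW(S'): in P→z S' P, S' is followed by P with FIRST {a, c, z}. Thus FOLLOW(S') = {a, c, z}.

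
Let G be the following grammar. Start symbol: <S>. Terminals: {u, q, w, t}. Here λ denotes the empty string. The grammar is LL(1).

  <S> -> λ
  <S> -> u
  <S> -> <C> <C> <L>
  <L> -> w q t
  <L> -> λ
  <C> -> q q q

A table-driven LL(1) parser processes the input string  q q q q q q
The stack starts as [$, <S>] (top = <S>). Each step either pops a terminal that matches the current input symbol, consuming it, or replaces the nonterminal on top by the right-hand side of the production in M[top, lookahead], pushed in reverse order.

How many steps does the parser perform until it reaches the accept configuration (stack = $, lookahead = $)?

step 1: stack=$ <S>  input=q q q q q q $  — expand <S> -> <C> <C> <L>
step 2: stack=$ <L> <C> <C>  input=q q q q q q $  — expand <C> -> q q q
step 3: stack=$ <L> <C> q q q  input=q q q q q q $  — match q
step 4: stack=$ <L> <C> q q  input=q q q q q $  — match q
step 5: stack=$ <L> <C> q  input=q q q q $  — match q
step 6: stack=$ <L> <C>  input=q q q $  — expand <C> -> q q q
step 7: stack=$ <L> q q q  input=q q q $  — match q
step 8: stack=$ <L> q q  input=q q $  — match q
step 9: stack=$ <L> q  input=q $  — match q
step 10: stack=$ <L>  input=$  — expand <L> -> λ
Accept reached after 10 steps.

10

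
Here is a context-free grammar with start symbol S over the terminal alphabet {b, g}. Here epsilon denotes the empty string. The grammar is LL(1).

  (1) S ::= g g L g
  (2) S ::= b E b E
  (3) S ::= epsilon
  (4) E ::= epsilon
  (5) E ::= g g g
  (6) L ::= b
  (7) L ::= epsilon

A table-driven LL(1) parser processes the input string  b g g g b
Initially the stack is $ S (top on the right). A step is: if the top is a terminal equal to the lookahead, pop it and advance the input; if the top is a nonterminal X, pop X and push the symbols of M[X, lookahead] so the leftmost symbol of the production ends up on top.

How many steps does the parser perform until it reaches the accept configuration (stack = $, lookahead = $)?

     Stack        Input        Action
  1  $ S          b g g g b $  expand S ::= b E b E
  2  $ E b E b    b g g g b $  match b
  3  $ E b E      g g g b $    expand E ::= g g g
  4  $ E b g g g  g g g b $    match g
  5  $ E b g g    g g b $      match g
  6  $ E b g      g b $        match g
  7  $ E b        b $          match b
  8  $ E          $            expand E ::= epsilon
Accept reached after 8 steps.

8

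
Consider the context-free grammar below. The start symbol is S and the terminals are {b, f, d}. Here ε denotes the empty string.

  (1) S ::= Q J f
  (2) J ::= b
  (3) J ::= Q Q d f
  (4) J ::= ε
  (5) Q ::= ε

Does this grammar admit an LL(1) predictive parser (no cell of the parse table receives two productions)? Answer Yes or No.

FIRST(S) = {b, d, f}
FIRST(J) = {ε, b, d}
FIRST(Q) = {ε}
FOLLOW(S) = {$}
FOLLOW(J) = {f}
FOLLOW(Q) = {b, d, f}
Each cell of M receives at most one production.

Yes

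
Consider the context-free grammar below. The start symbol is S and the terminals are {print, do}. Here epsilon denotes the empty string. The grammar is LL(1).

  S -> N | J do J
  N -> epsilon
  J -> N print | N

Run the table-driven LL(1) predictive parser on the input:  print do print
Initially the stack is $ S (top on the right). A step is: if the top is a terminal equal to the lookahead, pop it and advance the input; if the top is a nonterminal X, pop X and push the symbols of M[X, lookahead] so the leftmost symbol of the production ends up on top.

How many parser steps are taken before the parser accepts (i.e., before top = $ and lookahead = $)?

8

step 1: stack=$ S  input=print do print $  — expand S -> J do J
step 2: stack=$ J do J  input=print do print $  — expand J -> N print
step 3: stack=$ J do print N  input=print do print $  — expand N -> epsilon
step 4: stack=$ J do print  input=print do print $  — match print
step 5: stack=$ J do  input=do print $  — match do
step 6: stack=$ J  input=print $  — expand J -> N print
step 7: stack=$ print N  input=print $  — expand N -> epsilon
step 8: stack=$ print  input=print $  — match print
Accept reached after 8 steps.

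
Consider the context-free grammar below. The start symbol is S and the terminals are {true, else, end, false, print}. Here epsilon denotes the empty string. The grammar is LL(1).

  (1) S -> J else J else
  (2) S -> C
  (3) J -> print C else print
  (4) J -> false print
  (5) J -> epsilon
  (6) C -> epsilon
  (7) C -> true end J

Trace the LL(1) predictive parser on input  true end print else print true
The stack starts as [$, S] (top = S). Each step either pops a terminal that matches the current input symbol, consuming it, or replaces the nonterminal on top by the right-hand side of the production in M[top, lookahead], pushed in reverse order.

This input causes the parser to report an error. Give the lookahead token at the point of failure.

step 1: stack=$ S  input=true end print else print true $  — expand S -> C
step 2: stack=$ C  input=true end print else print true $  — expand C -> true end J
step 3: stack=$ J end true  input=true end print else print true $  — match true
step 4: stack=$ J end  input=end print else print true $  — match end
step 5: stack=$ J  input=print else print true $  — expand J -> print C else print
step 6: stack=$ print else C print  input=print else print true $  — match print
step 7: stack=$ print else C  input=else print true $  — expand C -> epsilon
step 8: stack=$ print else  input=else print true $  — match else
step 9: stack=$ print  input=print true $  — match print
step 10: stack=$  input=true $  — error: stack empty but input remains

true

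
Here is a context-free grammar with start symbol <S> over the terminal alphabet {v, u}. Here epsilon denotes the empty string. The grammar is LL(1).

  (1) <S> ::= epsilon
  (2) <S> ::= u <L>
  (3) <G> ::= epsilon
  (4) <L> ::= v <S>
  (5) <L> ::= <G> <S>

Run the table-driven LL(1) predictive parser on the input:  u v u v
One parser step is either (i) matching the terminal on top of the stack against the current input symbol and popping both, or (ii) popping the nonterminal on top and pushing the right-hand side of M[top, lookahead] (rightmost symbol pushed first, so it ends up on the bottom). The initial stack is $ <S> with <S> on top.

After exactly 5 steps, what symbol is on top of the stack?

u

step 1: stack=$ <S>  input=u v u v $  — expand <S> ::= u <L>
step 2: stack=$ <L> u  input=u v u v $  — match u
step 3: stack=$ <L>  input=v u v $  — expand <L> ::= v <S>
step 4: stack=$ <S> v  input=v u v $  — match v
step 5: stack=$ <S>  input=u v $  — expand <S> ::= u <L>
Stack after step 5: $ <L> u (top = u).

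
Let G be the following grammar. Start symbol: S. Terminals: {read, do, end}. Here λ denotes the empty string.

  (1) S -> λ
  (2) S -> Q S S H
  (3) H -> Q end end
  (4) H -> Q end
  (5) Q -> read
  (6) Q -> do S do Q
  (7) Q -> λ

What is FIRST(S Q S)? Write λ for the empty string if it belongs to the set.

FIRST(Q) = {λ, do, read}
FIRST(H) = {do, end, read}  (via Q end end, Q end)
FIRST(S) = {λ, do, end, read}  (via Q S S H)
FIRST(S Q S): take FIRST of each symbol in turn, carrying on past any symbol whose FIRST contains λ; result {λ, do, end, read}.

{λ, do, end, read}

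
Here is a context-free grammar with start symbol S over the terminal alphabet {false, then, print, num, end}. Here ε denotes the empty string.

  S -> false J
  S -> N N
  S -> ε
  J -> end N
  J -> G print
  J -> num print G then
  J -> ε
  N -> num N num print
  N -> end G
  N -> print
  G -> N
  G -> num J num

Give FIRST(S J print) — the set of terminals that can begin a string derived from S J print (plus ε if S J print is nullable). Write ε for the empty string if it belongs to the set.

FIRST(N) = {end, num, print}
FIRST(S) = {ε, end, false, num, print}  (via N N)
FIRST(G) = {end, num, print}  (via N)
FIRST(J) = {ε, end, num, print}  (via G print)
FIRST(S J print): take FIRST of each symbol in turn, carrying on past any symbol whose FIRST contains ε; result {end, false, num, print}.

{end, false, num, print}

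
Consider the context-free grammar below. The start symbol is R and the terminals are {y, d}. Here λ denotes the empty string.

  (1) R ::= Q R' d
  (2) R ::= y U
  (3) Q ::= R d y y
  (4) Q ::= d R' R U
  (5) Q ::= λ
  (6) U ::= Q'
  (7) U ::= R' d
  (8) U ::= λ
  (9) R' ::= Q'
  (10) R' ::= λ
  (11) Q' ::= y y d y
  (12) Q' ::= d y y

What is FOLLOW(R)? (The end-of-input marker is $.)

{$, d, y}

FIRST(Q'): from Q'::=y y d y we get {y}; from Q'::=d y y we get {d}. So FIRST(Q') = {d, y}.
FIRST(R'): from R'::=Q' we get {d, y}; from R'::=λ we get {λ}. So FIRST(R') = {λ, d, y}.
FIRST(U): from U::=Q' we get {d, y}; from U::=R' d we get {d, y}; from U::=λ we get {λ}. So FIRST(U) = {λ, d, y}.
FIRST(R): from R::=Q R' d we get {d, y}; from R::=y U we get {y}. So FIRST(R) = {d, y}.
FIRST(Q): from Q::=R d y y we get {d, y}; from Q::=d R' R U we get {d}; from Q::=λ we get {λ}. So FIRST(Q) = {λ, d, y}.
FOLLOW(R) includes $ since R is the start symbol.
FOLLOW(Q): in R::=Q R' d, Q is followed by R' d with FIRST {d, y}. Thus FOLLOW(Q) = {d, y}.
FOLLOW(R): in Q::=R d y y, R is followed by d y y with FIRST {d}; in Q::=d R' R U, R is followed by U with FIRST {λ, d, y}; in Q::=d R' R U, the suffix after R is nullable, so FOLLOW(R) ⊇ FOLLOW(Q) = {d, y}. Thus FOLLOW(R) = {$, d, y}.
FOLLOW(U): in R::=y U, the suffix after U is empty, so FOLLOW(U) ⊇ FOLLOW(R) = {$, d, y}; in Q::=d R' R U, the suffix after U is empty, so FOLLOW(U) ⊇ FOLLOW(Q) = {d, y}. Thus FOLLOW(U) = {$, d, y}.
FOLLOW(R'): in R::=Q R' d, R' is followed by d with FIRST {d}; in Q::=d R' R U, R' is followed by R U with FIRST {d, y}; in U::=R' d, R' is followed by d with FIRST {d}. Thus FOLLOW(R') = {d, y}.
FOLLOW(Q'): in U::=Q', the suffix after Q' is empty, so FOLLOW(Q') ⊇ FOLLOW(U) = {$, d, y}; in R'::=Q', the suffix after Q' is empty, so FOLLOW(Q') ⊇ FOLLOW(R') = {d, y}. Thus FOLLOW(Q') = {$, d, y}.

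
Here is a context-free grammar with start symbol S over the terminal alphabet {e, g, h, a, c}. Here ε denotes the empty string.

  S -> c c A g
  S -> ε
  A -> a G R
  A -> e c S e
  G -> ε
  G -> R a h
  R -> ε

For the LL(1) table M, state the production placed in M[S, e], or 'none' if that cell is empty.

S -> ε

FIRST(S): from S->c c A g we get {c}; from S->ε we get {ε}. So FIRST(S) = {ε, c}.
FIRST(A): from A->a G R we get {a}; from A->e c S e we get {e}. So FIRST(A) = {a, e}.
FIRST(R): from R->ε we get {ε}. So FIRST(R) = {ε}.
FIRST(G): from G->ε we get {ε}; from G->R a h we get {a}. So FIRST(G) = {ε, a}.
FOLLOW(S) includes $ since S is the start symbol.
FOLLOW(S): in A->e c S e, S is followed by e with FIRST {e}. Thus FOLLOW(S) = {$, e}.
For S -> c c A g: FIRST(c c A g) = {c}, so it goes in M[S, t] for t ∈ {c}.
For S -> ε: FIRST(ε) = {ε}, so it goes in M[S, t] for t ∈ {}; since ε ∈ FIRST, also for every t ∈ FOLLOW(S) = {$, e}.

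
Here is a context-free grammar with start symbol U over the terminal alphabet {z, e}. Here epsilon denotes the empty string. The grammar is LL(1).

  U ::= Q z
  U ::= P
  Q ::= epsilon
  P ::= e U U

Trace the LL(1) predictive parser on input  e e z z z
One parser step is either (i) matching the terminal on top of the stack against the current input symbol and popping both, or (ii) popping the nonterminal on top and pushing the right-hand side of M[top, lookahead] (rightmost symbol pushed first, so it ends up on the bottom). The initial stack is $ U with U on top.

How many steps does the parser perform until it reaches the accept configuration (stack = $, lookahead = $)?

      Stack      Input        Action
   1  $ U        e e z z z $  expand U ::= P
   2  $ P        e e z z z $  expand P ::= e U U
   3  $ U U e    e e z z z $  match e
   4  $ U U      e z z z $    expand U ::= P
   5  $ U P      e z z z $    expand P ::= e U U
   6  $ U U U e  e z z z $    match e
   7  $ U U U    z z z $      expand U ::= Q z
   8  $ U U z Q  z z z $      expand Q ::= epsilon
   9  $ U U z    z z z $      match z
  10  $ U U      z z $        expand U ::= Q z
  11  $ U z Q    z z $        expand Q ::= epsilon
  12  $ U z      z z $        match z
  13  $ U        z $          expand U ::= Q z
  14  $ z Q      z $          expand Q ::= epsilon
  15  $ z        z $          match z
Accept reached after 15 steps.

15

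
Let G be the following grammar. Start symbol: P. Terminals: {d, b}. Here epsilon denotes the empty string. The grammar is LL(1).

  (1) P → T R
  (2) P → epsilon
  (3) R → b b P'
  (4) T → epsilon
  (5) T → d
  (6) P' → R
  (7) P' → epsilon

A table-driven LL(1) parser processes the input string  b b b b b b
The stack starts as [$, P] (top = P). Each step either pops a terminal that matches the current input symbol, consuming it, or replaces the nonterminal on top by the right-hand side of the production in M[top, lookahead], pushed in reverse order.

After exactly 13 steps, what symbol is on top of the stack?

P'

step 1: stack=$ P  input=b b b b b b $  — expand P → T R
step 2: stack=$ R T  input=b b b b b b $  — expand T → epsilon
step 3: stack=$ R  input=b b b b b b $  — expand R → b b P'
step 4: stack=$ P' b b  input=b b b b b b $  — match b
step 5: stack=$ P' b  input=b b b b b $  — match b
step 6: stack=$ P'  input=b b b b $  — expand P' → R
step 7: stack=$ R  input=b b b b $  — expand R → b b P'
step 8: stack=$ P' b b  input=b b b b $  — match b
step 9: stack=$ P' b  input=b b b $  — match b
step 10: stack=$ P'  input=b b $  — expand P' → R
step 11: stack=$ R  input=b b $  — expand R → b b P'
step 12: stack=$ P' b b  input=b b $  — match b
step 13: stack=$ P' b  input=b $  — match b
Stack after step 13: $ P' (top = P').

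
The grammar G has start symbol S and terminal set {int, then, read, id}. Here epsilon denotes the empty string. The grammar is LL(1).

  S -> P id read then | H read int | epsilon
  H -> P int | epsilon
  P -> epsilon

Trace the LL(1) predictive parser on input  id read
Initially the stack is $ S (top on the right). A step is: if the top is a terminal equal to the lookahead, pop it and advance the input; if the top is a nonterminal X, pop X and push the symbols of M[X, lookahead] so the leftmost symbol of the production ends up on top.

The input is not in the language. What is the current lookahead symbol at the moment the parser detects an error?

step 1: stack=$ S  input=id read $  — expand S -> P id read then
step 2: stack=$ then read id P  input=id read $  — expand P -> epsilon
step 3: stack=$ then read id  input=id read $  — match id
step 4: stack=$ then read  input=read $  — match read
step 5: stack=$ then  input=$  — error: top is terminal then but lookahead is $

$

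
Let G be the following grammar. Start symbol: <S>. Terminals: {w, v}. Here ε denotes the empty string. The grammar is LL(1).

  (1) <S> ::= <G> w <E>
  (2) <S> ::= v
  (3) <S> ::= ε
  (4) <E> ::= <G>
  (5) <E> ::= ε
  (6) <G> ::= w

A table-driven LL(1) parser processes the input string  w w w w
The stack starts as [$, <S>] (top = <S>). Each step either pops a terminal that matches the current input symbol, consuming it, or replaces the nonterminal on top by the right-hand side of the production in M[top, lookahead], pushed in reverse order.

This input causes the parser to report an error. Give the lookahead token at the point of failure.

     Stack        Input      Action
  1  $ <S>        w w w w $  expand <S> ::= <G> w <E>
  2  $ <E> w <G>  w w w w $  expand <G> ::= w
  3  $ <E> w w    w w w w $  match w
  4  $ <E> w      w w w $    match w
  5  $ <E>        w w $      expand <E> ::= <G>
  6  $ <G>        w w $      expand <G> ::= w
  7  $ w          w w $      match w
  8  $            w $        error: stack empty but input remains

w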